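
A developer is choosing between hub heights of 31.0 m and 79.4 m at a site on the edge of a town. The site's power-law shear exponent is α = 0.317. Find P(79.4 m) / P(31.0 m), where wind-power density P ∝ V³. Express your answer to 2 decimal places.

2.45

Speed ratio: V_B/V_A = (z_B/z_A)^α = (79.4/31.0)^0.317 = (2.5613)^0.317 = 1.34735
Power-density ratio: P_B/P_A = (V_B/V_A)³ = (1.34735)³ = 2.44593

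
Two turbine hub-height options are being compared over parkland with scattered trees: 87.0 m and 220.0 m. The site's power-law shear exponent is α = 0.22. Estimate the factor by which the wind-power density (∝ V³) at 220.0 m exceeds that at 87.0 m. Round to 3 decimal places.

1.845

Speed ratio: V_B/V_A = (z_B/z_A)^α = (220.0/87.0)^0.22 = (2.5287)^0.22 = 1.22642
Power-density ratio: P_B/P_A = (V_B/V_A)³ = (1.22642)³ = 1.84466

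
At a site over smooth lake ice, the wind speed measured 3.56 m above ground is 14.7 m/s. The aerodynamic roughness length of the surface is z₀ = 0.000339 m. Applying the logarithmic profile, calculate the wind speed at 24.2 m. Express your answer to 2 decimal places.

Log law: V(z) ∝ ln(z/z₀), so V₂/V₁ = ln(z₂/z₀) / ln(z₁/z₀).
ln(24.2/0.000339) = 11.1759, ln(3.56/0.000339) = 9.2593
V₂ = 14.7 × 11.1759/9.2593 = 14.7 × 1.2070 = 17.7428 m/s

17.74 m/s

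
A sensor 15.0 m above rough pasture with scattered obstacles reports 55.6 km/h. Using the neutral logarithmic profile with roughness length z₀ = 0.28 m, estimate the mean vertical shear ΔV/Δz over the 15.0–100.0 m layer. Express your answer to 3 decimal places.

Log law: V₂ = V₁ · ln(z₂/z₀)/ln(z₁/z₀) = 55.6 × 5.8781/3.9810 = 82.0957 km/h
ΔV/Δz = (82.0957 − 55.6)/(100.0 − 15.0) = 26.4957/85.0000 = 0.31171 km/h/m

0.312 km/h/m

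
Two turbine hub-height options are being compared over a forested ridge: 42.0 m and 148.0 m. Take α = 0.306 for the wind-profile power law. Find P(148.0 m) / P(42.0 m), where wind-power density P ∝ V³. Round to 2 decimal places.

Speed ratio: V_B/V_A = (z_B/z_A)^α = (148.0/42.0)^0.306 = (3.5238)^0.306 = 1.47023
Power-density ratio: P_B/P_A = (V_B/V_A)³ = (1.47023)³ = 3.17803

3.18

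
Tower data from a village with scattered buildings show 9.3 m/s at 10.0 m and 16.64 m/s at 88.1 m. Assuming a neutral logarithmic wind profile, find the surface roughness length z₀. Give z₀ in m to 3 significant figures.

Log law: V(z) ∝ ln(z/z₀). With r = V₁/V₂ = 9.3/16.64 = 0.55889,
r · ln(z₂/z₀) = ln(z₁/z₀) ⇒ ln z₀ = (ln z₁ − r·ln z₂)/(1 − r)
ln z₀ = (2.30259 − 0.55889×4.47847) / 0.44111 = -0.4543
z₀ = exp(-0.4543) = 0.6349 m

z₀ ≈ 0.635 m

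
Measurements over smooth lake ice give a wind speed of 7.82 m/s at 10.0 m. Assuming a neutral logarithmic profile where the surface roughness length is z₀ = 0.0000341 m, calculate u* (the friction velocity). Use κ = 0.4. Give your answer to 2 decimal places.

u* ≈ 0.25 m/s

Log law: V(z) = (u*/κ) · ln(z/z₀) ⇒ u* = κ · V / ln(z/z₀)
u* = 0.4 × 7.82 / ln(10.0/0.0000341) = 0.4 × 7.82 / 12.5888
   = 3.1280 / 12.5888 = 0.2485 m/s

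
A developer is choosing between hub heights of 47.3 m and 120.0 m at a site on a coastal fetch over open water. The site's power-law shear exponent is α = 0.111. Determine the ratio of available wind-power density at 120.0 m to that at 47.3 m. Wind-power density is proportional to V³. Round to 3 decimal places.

1.363

Speed ratio: V_B/V_A = (z_B/z_A)^α = (120.0/47.3)^0.111 = (2.5370)^0.111 = 1.10887
Power-density ratio: P_B/P_A = (V_B/V_A)³ = (1.10887)³ = 1.36345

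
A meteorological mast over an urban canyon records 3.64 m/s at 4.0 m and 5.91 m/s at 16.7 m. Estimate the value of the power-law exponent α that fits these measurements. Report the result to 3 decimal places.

Power law: V₂/V₁ = (z₂/z₁)^α ⇒ α = ln(V₂/V₁) / ln(z₂/z₁)
α = ln(5.91/3.64) / ln(16.7/4.0) = ln(1.6236) / ln(4.1750)
  = 0.48466 / 1.42911 = 0.33913

α ≈ 0.339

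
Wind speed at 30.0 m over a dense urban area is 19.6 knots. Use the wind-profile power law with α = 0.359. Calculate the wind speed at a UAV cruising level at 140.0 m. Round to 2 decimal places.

Power-law profile: V₂ = V₁ · (z₂/z₁)^α
V₂ = 19.6 × (140.0/30.0)^0.359 = 19.6 × (4.6667)^0.359
    = 19.6 × 1.7385 = 34.0745 knots

34.07 knots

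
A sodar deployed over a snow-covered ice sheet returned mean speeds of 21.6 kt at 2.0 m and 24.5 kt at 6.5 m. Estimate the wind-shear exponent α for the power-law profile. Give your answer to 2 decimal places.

Power law: V₂/V₁ = (z₂/z₁)^α ⇒ α = ln(V₂/V₁) / ln(z₂/z₁)
α = ln(24.5/21.6) / ln(6.5/2.0) = ln(1.1343) / ln(3.2500)
  = 0.12598 / 1.17865 = 0.10688

α ≈ 0.11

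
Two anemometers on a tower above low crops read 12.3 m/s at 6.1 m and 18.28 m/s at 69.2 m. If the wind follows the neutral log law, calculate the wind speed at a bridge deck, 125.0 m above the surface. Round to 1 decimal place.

19.7 m/s

Log law: V ∝ ln(z/z₀). From the pair, with r = V₁/V₂ = 0.67287,
ln z₀ = (ln z₁ − r·ln z₂)/(1 − r) = (1.8083 − 0.67287×4.2370)/0.32713 = -3.1872 → z₀ = 0.04129 m
V₃ = V₁ · ln(z₃/z₀)/ln(z₁/z₀) = 12.3 × 8.0155/4.9955 = 19.7359 m/s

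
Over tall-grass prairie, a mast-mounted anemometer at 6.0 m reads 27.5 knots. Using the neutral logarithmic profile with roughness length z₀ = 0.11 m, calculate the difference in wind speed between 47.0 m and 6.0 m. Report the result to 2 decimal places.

Log law: V₂ = V₁ · ln(z₂/z₀)/ln(z₁/z₀) = 27.5 × 6.0574/3.9990 = 41.6548 knots
ΔV = 41.6548 − 27.5 = 14.1548 knots

14.15 knots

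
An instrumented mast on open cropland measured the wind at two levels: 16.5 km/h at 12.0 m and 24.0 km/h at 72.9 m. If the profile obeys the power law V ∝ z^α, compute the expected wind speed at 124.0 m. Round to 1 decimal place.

First find α: α = ln(V₂/V₁)/ln(z₂/z₁) = ln(24.0/16.5)/ln(72.9/12.0) = 0.37469/1.80418 = 0.2077
Extrapolate from 72.9 m to 124.0 m: V₃ = 24.0 × (124.0/72.9)^0.2077 = 24.0 × 1.1166 = 26.7992 km/h

26.8 km/h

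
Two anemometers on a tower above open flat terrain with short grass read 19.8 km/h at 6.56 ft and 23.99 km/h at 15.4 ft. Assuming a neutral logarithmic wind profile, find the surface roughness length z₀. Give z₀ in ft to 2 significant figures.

Log law: V(z) ∝ ln(z/z₀). With r = V₁/V₂ = 19.8/23.99 = 0.82534,
r · ln(z₂/z₀) = ln(z₁/z₀) ⇒ ln z₀ = (ln z₁ − r·ln z₂)/(1 − r)
ln z₀ = (1.88099 − 0.82534×2.73437) / 0.17466 = -2.1517
z₀ = exp(-2.1517) = 0.1163 ft

z₀ ≈ 0.12 ft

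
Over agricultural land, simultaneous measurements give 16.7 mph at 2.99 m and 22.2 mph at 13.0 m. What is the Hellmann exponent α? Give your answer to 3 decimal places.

Power law: V₂/V₁ = (z₂/z₁)^α ⇒ α = ln(V₂/V₁) / ln(z₂/z₁)
α = ln(22.2/16.7) / ln(13.0/2.99) = ln(1.3293) / ln(4.3478)
  = 0.28468 / 1.46968 = 0.19370

α ≈ 0.194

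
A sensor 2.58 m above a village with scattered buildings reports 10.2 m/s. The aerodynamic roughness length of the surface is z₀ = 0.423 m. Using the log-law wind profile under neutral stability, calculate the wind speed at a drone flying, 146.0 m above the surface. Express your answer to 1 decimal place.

Log law: V(z) ∝ ln(z/z₀), so V₂/V₁ = ln(z₂/z₀) / ln(z₁/z₀).
ln(146.0/0.423) = 5.8440, ln(2.58/0.423) = 1.8082
V₂ = 10.2 × 5.8440/1.8082 = 10.2 × 3.2320 = 32.9663 m/s

33.0 m/s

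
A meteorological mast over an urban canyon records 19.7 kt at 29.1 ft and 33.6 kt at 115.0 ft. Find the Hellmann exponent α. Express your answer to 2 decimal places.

α ≈ 0.39

Power law: V₂/V₁ = (z₂/z₁)^α ⇒ α = ln(V₂/V₁) / ln(z₂/z₁)
α = ln(33.6/19.7) / ln(115.0/29.1) = ln(1.7056) / ln(3.9519)
  = 0.53391 / 1.37419 = 0.38852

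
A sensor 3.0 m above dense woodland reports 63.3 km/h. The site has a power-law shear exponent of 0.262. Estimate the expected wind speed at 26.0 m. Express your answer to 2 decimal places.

Power-law profile: V₂ = V₁ · (z₂/z₁)^α
V₂ = 63.3 × (26.0/3.0)^0.262 = 63.3 × (8.6667)^0.262
    = 63.3 × 1.7608 = 111.4605 km/h

111.46 km/h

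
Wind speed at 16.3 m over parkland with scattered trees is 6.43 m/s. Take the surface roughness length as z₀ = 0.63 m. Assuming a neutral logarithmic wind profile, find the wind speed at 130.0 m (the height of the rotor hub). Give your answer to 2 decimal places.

10.53 m/s

Log law: V(z) ∝ ln(z/z₀), so V₂/V₁ = ln(z₂/z₀) / ln(z₁/z₀).
ln(130.0/0.63) = 5.3296, ln(16.3/0.63) = 3.2532
V₂ = 6.43 × 5.3296/3.2532 = 6.43 × 1.6383 = 10.5340 m/s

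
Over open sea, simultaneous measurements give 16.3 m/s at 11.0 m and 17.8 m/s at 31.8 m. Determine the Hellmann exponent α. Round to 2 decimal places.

Power law: V₂/V₁ = (z₂/z₁)^α ⇒ α = ln(V₂/V₁) / ln(z₂/z₁)
α = ln(17.8/16.3) / ln(31.8/11.0) = ln(1.0920) / ln(2.8909)
  = 0.08803 / 1.06157 = 0.08293

α ≈ 0.08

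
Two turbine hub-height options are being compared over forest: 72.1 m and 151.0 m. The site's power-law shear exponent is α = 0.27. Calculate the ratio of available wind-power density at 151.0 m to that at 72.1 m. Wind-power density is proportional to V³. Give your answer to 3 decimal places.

Speed ratio: V_B/V_A = (z_B/z_A)^α = (151.0/72.1)^0.27 = (2.0943)^0.27 = 1.22090
Power-density ratio: P_B/P_A = (V_B/V_A)³ = (1.22090)³ = 1.81988

1.820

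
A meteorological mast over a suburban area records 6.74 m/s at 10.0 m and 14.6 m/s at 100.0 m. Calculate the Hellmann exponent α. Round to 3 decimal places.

Power law: V₂/V₁ = (z₂/z₁)^α ⇒ α = ln(V₂/V₁) / ln(z₂/z₁)
α = ln(14.6/6.74) / ln(100.0/10.0) = ln(2.1662) / ln(10.0000)
  = 0.77296 / 2.30259 = 0.33569

α ≈ 0.336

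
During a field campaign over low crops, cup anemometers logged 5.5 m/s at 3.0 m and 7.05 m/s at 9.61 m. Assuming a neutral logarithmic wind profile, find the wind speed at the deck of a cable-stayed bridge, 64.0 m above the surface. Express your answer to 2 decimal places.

Log law: V ∝ ln(z/z₀). From the pair, with r = V₁/V₂ = 0.78014,
ln z₀ = (ln z₁ − r·ln z₂)/(1 − r) = (1.0986 − 0.78014×2.2628)/0.21986 = -3.0324 → z₀ = 0.04820 m
V₃ = V₁ · ln(z₃/z₀)/ln(z₁/z₀) = 5.5 × 7.1913/4.1310 = 9.5744 m/s

9.57 m/s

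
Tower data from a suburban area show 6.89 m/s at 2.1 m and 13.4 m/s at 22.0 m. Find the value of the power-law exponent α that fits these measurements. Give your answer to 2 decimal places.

α ≈ 0.28

Power law: V₂/V₁ = (z₂/z₁)^α ⇒ α = ln(V₂/V₁) / ln(z₂/z₁)
α = ln(13.4/6.89) / ln(22.0/2.1) = ln(1.9448) / ln(10.4762)
  = 0.66518 / 2.34911 = 0.28316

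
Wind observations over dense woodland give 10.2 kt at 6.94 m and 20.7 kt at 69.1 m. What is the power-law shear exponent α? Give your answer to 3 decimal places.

Power law: V₂/V₁ = (z₂/z₁)^α ⇒ α = ln(V₂/V₁) / ln(z₂/z₁)
α = ln(20.7/10.2) / ln(69.1/6.94) = ln(2.0294) / ln(9.9568)
  = 0.70775 / 2.29825 = 0.30795

α ≈ 0.308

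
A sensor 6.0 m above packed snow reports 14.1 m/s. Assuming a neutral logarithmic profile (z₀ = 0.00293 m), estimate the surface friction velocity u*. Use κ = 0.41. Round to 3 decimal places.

Log law: V(z) = (u*/κ) · ln(z/z₀) ⇒ u* = κ · V / ln(z/z₀)
u* = 0.41 × 14.1 / ln(6.0/0.00293) = 0.41 × 14.1 / 7.6245
   = 5.7810 / 7.6245 = 0.7582 m/s

u* ≈ 0.758 m/s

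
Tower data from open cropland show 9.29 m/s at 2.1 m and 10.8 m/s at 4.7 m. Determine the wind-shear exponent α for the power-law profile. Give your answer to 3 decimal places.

Power law: V₂/V₁ = (z₂/z₁)^α ⇒ α = ln(V₂/V₁) / ln(z₂/z₁)
α = ln(10.8/9.29) / ln(4.7/2.1) = ln(1.1625) / ln(2.2381)
  = 0.15061 / 0.80563 = 0.18694

α ≈ 0.187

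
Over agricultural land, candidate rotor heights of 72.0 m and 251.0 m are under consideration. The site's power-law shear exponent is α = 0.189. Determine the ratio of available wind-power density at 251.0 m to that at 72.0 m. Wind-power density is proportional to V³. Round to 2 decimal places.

2.03

Speed ratio: V_B/V_A = (z_B/z_A)^α = (251.0/72.0)^0.189 = (3.4861)^0.189 = 1.26620
Power-density ratio: P_B/P_A = (V_B/V_A)³ = (1.26620)³ = 2.03005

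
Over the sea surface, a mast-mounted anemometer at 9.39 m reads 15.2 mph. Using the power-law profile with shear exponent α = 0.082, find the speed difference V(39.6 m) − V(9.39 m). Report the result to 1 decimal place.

1.9 mph

Power law: V₂ = V₁ · (z₂/z₁)^α = 15.2 × (4.2173)^0.082 = 17.1039 mph
ΔV = 17.1039 − 15.2 = 1.9039 mph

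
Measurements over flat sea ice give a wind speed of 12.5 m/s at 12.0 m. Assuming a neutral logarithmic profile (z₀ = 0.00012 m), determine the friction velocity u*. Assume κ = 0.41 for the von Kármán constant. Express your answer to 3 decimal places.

Log law: V(z) = (u*/κ) · ln(z/z₀) ⇒ u* = κ · V / ln(z/z₀)
u* = 0.41 × 12.5 / ln(12.0/0.00012) = 0.41 × 12.5 / 11.5129
   = 5.1250 / 11.5129 = 0.4452 m/s

u* ≈ 0.445 m/s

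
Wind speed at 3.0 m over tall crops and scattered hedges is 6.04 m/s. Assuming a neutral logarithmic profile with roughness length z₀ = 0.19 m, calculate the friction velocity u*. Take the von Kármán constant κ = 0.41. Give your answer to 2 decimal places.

Log law: V(z) = (u*/κ) · ln(z/z₀) ⇒ u* = κ · V / ln(z/z₀)
u* = 0.41 × 6.04 / ln(3.0/0.19) = 0.41 × 6.04 / 2.7593
   = 2.4764 / 2.7593 = 0.8975 m/s

u* ≈ 0.90 m/s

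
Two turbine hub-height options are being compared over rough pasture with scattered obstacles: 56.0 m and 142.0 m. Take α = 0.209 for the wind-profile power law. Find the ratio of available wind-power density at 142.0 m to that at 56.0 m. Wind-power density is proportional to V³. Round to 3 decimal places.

1.792

Speed ratio: V_B/V_A = (z_B/z_A)^α = (142.0/56.0)^0.209 = (2.5357)^0.209 = 1.21467
Power-density ratio: P_B/P_A = (V_B/V_A)³ = (1.21467)³ = 1.79214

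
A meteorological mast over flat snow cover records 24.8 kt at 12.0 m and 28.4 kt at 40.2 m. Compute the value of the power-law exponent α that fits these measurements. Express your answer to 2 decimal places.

α ≈ 0.11

Power law: V₂/V₁ = (z₂/z₁)^α ⇒ α = ln(V₂/V₁) / ln(z₂/z₁)
α = ln(28.4/24.8) / ln(40.2/12.0) = ln(1.1452) / ln(3.3500)
  = 0.13555 / 1.20896 = 0.11212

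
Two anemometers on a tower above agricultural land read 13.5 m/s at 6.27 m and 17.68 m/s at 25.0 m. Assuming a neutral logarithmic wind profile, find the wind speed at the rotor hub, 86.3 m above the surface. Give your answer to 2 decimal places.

21.42 m/s

Log law: V ∝ ln(z/z₀). From the pair, with r = V₁/V₂ = 0.76357,
ln z₀ = (ln z₁ − r·ln z₂)/(1 − r) = (1.8358 − 0.76357×3.2189)/0.23643 = -2.6312 → z₀ = 0.07199 m
V₃ = V₁ · ln(z₃/z₀)/ln(z₁/z₀) = 13.5 × 7.0890/4.4669 = 21.4244 m/s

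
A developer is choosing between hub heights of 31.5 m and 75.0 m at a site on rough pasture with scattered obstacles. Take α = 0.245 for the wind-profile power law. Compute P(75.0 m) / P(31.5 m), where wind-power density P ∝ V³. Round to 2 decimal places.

1.89

Speed ratio: V_B/V_A = (z_B/z_A)^α = (75.0/31.5)^0.245 = (2.3810)^0.245 = 1.23681
Power-density ratio: P_B/P_A = (V_B/V_A)³ = (1.23681)³ = 1.89196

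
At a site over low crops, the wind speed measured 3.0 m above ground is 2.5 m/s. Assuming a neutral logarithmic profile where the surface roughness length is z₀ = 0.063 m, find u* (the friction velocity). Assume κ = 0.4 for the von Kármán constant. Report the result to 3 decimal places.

Log law: V(z) = (u*/κ) · ln(z/z₀) ⇒ u* = κ · V / ln(z/z₀)
u* = 0.4 × 2.5 / ln(3.0/0.063) = 0.4 × 2.5 / 3.8632
   = 1.0000 / 3.8632 = 0.2589 m/s

u* ≈ 0.259 m/s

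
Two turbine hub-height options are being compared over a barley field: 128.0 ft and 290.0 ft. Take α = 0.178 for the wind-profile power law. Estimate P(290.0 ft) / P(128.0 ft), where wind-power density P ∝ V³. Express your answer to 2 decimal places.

Speed ratio: V_B/V_A = (z_B/z_A)^α = (290.0/128.0)^0.178 = (2.2656)^0.178 = 1.15671
Power-density ratio: P_B/P_A = (V_B/V_A)³ = (1.15671)³ = 1.54764

1.55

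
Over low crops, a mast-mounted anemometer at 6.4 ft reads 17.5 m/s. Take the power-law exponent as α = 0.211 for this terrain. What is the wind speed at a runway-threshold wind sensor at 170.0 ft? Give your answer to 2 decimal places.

34.96 m/s

Power-law profile: V₂ = V₁ · (z₂/z₁)^α
V₂ = 17.5 × (170.0/6.4)^0.211 = 17.5 × (26.5625)^0.211
    = 17.5 × 1.9977 = 34.9590 m/s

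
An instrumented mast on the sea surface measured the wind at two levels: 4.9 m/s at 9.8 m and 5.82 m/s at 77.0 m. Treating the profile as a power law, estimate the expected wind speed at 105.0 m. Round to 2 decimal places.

5.97 m/s

First find α: α = ln(V₂/V₁)/ln(z₂/z₁) = ln(5.82/4.9)/ln(77.0/9.8) = 0.17207/2.06142 = 0.0835
Extrapolate from 77.0 m to 105.0 m: V₃ = 5.82 × (105.0/77.0)^0.0835 = 5.82 × 1.0262 = 5.9726 m/s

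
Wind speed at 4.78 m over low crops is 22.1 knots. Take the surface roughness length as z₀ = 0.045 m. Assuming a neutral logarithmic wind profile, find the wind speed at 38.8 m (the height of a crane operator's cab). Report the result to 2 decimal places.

32.02 knots

Log law: V(z) ∝ ln(z/z₀), so V₂/V₁ = ln(z₂/z₀) / ln(z₁/z₀).
ln(38.8/0.045) = 6.7595, ln(4.78/0.045) = 4.6655
V₂ = 22.1 × 6.7595/4.6655 = 22.1 × 1.4488 = 32.0189 knots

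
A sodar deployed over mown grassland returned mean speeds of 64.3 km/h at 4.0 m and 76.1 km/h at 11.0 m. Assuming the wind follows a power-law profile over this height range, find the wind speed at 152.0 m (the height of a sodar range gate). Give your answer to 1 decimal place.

First find α: α = ln(V₂/V₁)/ln(z₂/z₁) = ln(76.1/64.3)/ln(11.0/4.0) = 0.16849/1.01160 = 0.1666
Extrapolate from 11.0 m to 152.0 m: V₃ = 76.1 × (152.0/11.0)^0.1666 = 76.1 × 1.5486 = 117.8512 km/h

117.9 km/h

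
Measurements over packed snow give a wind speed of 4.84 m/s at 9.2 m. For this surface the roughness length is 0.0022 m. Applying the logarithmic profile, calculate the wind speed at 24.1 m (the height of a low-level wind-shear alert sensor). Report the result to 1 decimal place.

5.4 m/s

Log law: V(z) ∝ ln(z/z₀), so V₂/V₁ = ln(z₂/z₀) / ln(z₁/z₀).
ln(24.1/0.0022) = 9.3015, ln(9.2/0.0022) = 8.3385
V₂ = 4.84 × 9.3015/8.3385 = 4.84 × 1.1155 = 5.3990 m/s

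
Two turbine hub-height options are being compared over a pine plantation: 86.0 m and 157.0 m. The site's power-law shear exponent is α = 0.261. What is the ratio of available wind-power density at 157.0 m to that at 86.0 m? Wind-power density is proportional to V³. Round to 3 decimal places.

Speed ratio: V_B/V_A = (z_B/z_A)^α = (157.0/86.0)^0.261 = (1.8256)^0.261 = 1.17011
Power-density ratio: P_B/P_A = (V_B/V_A)³ = (1.17011)³ = 1.60205

1.602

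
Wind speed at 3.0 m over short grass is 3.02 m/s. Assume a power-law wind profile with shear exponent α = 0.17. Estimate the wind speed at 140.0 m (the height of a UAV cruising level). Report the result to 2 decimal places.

Power-law profile: V₂ = V₁ · (z₂/z₁)^α
V₂ = 3.02 × (140.0/3.0)^0.17 = 3.02 × (46.6667)^0.17
    = 3.02 × 1.9219 = 5.8041 m/s

5.80 m/s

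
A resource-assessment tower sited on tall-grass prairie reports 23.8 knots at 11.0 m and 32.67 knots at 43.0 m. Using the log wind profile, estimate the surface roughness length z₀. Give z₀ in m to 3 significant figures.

z₀ ≈ 0.284 m

Log law: V(z) ∝ ln(z/z₀). With r = V₁/V₂ = 23.8/32.67 = 0.72850,
r · ln(z₂/z₀) = ln(z₁/z₀) ⇒ ln z₀ = (ln z₁ − r·ln z₂)/(1 − r)
ln z₀ = (2.39790 − 0.72850×3.76120) / 0.27150 = -1.2601
z₀ = exp(-1.2601) = 0.2836 m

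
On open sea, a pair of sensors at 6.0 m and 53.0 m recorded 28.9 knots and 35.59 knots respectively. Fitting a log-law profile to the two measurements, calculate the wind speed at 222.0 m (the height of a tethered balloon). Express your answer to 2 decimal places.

Log law: V ∝ ln(z/z₀). From the pair, with r = V₁/V₂ = 0.81203,
ln z₀ = (ln z₁ − r·ln z₂)/(1 − r) = (1.7918 − 0.81203×3.9703)/0.18797 = -7.6192 → z₀ = 0.0004909 m
V₃ = V₁ · ln(z₃/z₀)/ln(z₁/z₀) = 28.9 × 13.0219/9.4110 = 39.9887 knots

39.99 knots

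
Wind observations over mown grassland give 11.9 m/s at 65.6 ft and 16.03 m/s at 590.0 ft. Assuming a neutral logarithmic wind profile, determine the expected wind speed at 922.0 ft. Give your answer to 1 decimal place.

Log law: V ∝ ln(z/z₀). From the pair, with r = V₁/V₂ = 0.74236,
ln z₀ = (ln z₁ − r·ln z₂)/(1 − r) = (4.1836 − 0.74236×6.3801)/0.25764 = -2.1455 → z₀ = 0.1170 ft
V₃ = V₁ · ln(z₃/z₀)/ln(z₁/z₀) = 11.9 × 8.9720/6.3290 = 16.8694 m/s

16.9 m/s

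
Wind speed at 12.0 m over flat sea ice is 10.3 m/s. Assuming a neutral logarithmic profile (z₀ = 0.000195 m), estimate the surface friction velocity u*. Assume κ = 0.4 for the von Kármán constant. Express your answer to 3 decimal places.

u* ≈ 0.374 m/s

Log law: V(z) = (u*/κ) · ln(z/z₀) ⇒ u* = κ · V / ln(z/z₀)
u* = 0.4 × 10.3 / ln(12.0/0.000195) = 0.4 × 10.3 / 11.0274
   = 4.1200 / 11.0274 = 0.3736 m/s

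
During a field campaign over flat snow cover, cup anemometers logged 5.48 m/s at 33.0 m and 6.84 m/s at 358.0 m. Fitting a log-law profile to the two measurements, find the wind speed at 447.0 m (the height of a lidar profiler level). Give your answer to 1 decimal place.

Log law: V ∝ ln(z/z₀). From the pair, with r = V₁/V₂ = 0.80117,
ln z₀ = (ln z₁ − r·ln z₂)/(1 − r) = (3.4965 − 0.80117×5.8805)/0.19883 = -6.1097 → z₀ = 0.002221 m
V₃ = V₁ · ln(z₃/z₀)/ln(z₁/z₀) = 5.48 × 12.2123/9.6062 = 6.9667 m/s

7.0 m/s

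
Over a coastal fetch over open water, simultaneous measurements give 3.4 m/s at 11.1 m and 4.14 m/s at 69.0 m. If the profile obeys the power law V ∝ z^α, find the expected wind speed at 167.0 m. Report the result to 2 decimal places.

4.55 m/s

First find α: α = ln(V₂/V₁)/ln(z₂/z₁) = ln(4.14/3.4)/ln(69.0/11.1) = 0.19692/1.82716 = 0.1078
Extrapolate from 69.0 m to 167.0 m: V₃ = 4.14 × (167.0/69.0)^0.1078 = 4.14 × 1.0999 = 4.5538 m/s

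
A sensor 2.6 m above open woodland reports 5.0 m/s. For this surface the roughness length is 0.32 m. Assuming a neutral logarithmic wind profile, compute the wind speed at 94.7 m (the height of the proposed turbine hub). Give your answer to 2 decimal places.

Log law: V(z) ∝ ln(z/z₀), so V₂/V₁ = ln(z₂/z₀) / ln(z₁/z₀).
ln(94.7/0.32) = 5.6901, ln(2.6/0.32) = 2.0949
V₂ = 5.0 × 5.6901/2.0949 = 5.0 × 2.7161 = 13.5807 m/s

13.58 m/s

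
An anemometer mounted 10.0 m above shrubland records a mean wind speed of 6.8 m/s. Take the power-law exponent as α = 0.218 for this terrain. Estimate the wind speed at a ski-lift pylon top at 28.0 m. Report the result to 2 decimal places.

8.51 m/s

Power-law profile: V₂ = V₁ · (z₂/z₁)^α
V₂ = 6.8 × (28.0/10.0)^0.218 = 6.8 × (2.8000)^0.218
    = 6.8 × 1.2516 = 8.5112 m/s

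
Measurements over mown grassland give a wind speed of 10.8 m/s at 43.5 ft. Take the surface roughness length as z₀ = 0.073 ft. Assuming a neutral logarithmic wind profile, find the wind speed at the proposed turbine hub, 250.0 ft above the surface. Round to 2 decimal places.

Log law: V(z) ∝ ln(z/z₀), so V₂/V₁ = ln(z₂/z₀) / ln(z₁/z₀).
ln(250.0/0.073) = 8.1388, ln(43.5/0.073) = 6.3901
V₂ = 10.8 × 8.1388/6.3901 = 10.8 × 1.2737 = 13.7555 m/s

13.76 m/s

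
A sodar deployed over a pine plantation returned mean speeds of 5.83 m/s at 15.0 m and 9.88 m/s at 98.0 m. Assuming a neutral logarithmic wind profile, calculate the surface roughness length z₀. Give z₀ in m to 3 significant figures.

Log law: V(z) ∝ ln(z/z₀). With r = V₁/V₂ = 5.83/9.88 = 0.59008,
r · ln(z₂/z₀) = ln(z₁/z₀) ⇒ ln z₀ = (ln z₁ − r·ln z₂)/(1 − r)
ln z₀ = (2.70805 − 0.59008×4.58497) / 0.40992 = 0.0062
z₀ = exp(0.0062) = 1.006 m

z₀ ≈ 1.01 m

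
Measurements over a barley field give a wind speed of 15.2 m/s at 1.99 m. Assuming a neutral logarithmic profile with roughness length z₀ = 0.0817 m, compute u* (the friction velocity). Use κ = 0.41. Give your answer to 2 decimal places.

Log law: V(z) = (u*/κ) · ln(z/z₀) ⇒ u* = κ · V / ln(z/z₀)
u* = 0.41 × 15.2 / ln(1.99/0.0817) = 0.41 × 15.2 / 3.1928
   = 6.2320 / 3.1928 = 1.9519 m/s

u* ≈ 1.95 m/s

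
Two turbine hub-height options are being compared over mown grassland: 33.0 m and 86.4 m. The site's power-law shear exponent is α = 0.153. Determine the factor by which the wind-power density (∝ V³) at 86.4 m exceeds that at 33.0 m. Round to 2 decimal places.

Speed ratio: V_B/V_A = (z_B/z_A)^α = (86.4/33.0)^0.153 = (2.6182)^0.153 = 1.15865
Power-density ratio: P_B/P_A = (V_B/V_A)³ = (1.15865)³ = 1.55547

1.56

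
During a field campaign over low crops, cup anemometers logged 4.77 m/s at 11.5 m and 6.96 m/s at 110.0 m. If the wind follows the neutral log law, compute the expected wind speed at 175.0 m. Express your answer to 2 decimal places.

Log law: V ∝ ln(z/z₀). From the pair, with r = V₁/V₂ = 0.68534,
ln z₀ = (ln z₁ − r·ln z₂)/(1 − r) = (2.4423 − 0.68534×4.7005)/0.31466 = -2.4761 → z₀ = 0.08407 m
V₃ = V₁ · ln(z₃/z₀)/ln(z₁/z₀) = 4.77 × 7.6408/4.9184 = 7.4103 m/s

7.41 m/s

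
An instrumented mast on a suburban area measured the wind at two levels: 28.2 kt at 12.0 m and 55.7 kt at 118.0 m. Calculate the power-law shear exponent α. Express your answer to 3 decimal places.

Power law: V₂/V₁ = (z₂/z₁)^α ⇒ α = ln(V₂/V₁) / ln(z₂/z₁)
α = ln(55.7/28.2) / ln(118.0/12.0) = ln(1.9752) / ln(9.8333)
  = 0.68066 / 2.28578 = 0.29778

α ≈ 0.298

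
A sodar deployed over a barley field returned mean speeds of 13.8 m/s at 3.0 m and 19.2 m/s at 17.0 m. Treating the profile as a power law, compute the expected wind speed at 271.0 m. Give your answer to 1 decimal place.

First find α: α = ln(V₂/V₁)/ln(z₂/z₁) = ln(19.2/13.8)/ln(17.0/3.0) = 0.33024/1.73460 = 0.1904
Extrapolate from 17.0 m to 271.0 m: V₃ = 19.2 × (271.0/17.0)^0.1904 = 19.2 × 1.6941 = 32.5269 m/s

32.5 m/s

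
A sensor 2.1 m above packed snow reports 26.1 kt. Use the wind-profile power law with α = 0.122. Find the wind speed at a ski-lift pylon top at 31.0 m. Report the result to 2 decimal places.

36.25 kt

Power-law profile: V₂ = V₁ · (z₂/z₁)^α
V₂ = 26.1 × (31.0/2.1)^0.122 = 26.1 × (14.7619)^0.122
    = 26.1 × 1.3888 = 36.2473 kt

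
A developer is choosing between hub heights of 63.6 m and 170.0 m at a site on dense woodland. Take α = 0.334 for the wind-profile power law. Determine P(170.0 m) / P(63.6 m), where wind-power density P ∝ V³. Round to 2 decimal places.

2.68

Speed ratio: V_B/V_A = (z_B/z_A)^α = (170.0/63.6)^0.334 = (2.6730)^0.334 = 1.38872
Power-density ratio: P_B/P_A = (V_B/V_A)³ = (1.38872)³ = 2.67822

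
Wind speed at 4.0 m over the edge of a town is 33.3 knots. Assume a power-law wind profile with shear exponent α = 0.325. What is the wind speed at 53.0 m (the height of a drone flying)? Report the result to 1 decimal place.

Power-law profile: V₂ = V₁ · (z₂/z₁)^α
V₂ = 33.3 × (53.0/4.0)^0.325 = 33.3 × (13.2500)^0.325
    = 33.3 × 2.3159 = 77.1195 knots

77.1 knots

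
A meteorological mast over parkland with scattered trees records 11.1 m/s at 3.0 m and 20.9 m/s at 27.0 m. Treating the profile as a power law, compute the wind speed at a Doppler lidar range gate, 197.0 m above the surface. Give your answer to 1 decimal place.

37.0 m/s

First find α: α = ln(V₂/V₁)/ln(z₂/z₁) = ln(20.9/11.1)/ln(27.0/3.0) = 0.63280/2.19722 = 0.2880
Extrapolate from 27.0 m to 197.0 m: V₃ = 20.9 × (197.0/27.0)^0.2880 = 20.9 × 1.7725 = 37.0443 m/s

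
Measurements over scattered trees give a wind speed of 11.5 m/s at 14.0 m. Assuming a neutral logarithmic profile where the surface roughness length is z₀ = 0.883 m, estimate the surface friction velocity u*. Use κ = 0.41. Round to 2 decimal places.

Log law: V(z) = (u*/κ) · ln(z/z₀) ⇒ u* = κ · V / ln(z/z₀)
u* = 0.41 × 11.5 / ln(14.0/0.883) = 0.41 × 11.5 / 2.7635
   = 4.7150 / 2.7635 = 1.7062 m/s

u* ≈ 1.71 m/s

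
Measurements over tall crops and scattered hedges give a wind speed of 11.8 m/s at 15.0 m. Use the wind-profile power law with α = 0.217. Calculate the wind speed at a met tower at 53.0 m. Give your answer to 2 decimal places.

15.52 m/s

Power-law profile: V₂ = V₁ · (z₂/z₁)^α
V₂ = 11.8 × (53.0/15.0)^0.217 = 11.8 × (3.5333)^0.217
    = 11.8 × 1.3151 = 15.5181 m/s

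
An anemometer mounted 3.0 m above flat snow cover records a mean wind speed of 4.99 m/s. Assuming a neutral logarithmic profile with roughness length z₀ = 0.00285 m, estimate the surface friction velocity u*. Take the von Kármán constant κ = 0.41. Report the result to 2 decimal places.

Log law: V(z) = (u*/κ) · ln(z/z₀) ⇒ u* = κ · V / ln(z/z₀)
u* = 0.41 × 4.99 / ln(3.0/0.00285) = 0.41 × 4.99 / 6.9590
   = 2.0459 / 6.9590 = 0.2940 m/s

u* ≈ 0.29 m/s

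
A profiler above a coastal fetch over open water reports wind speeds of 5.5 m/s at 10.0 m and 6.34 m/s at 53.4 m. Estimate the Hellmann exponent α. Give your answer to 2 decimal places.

α ≈ 0.08

Power law: V₂/V₁ = (z₂/z₁)^α ⇒ α = ln(V₂/V₁) / ln(z₂/z₁)
α = ln(6.34/5.5) / ln(53.4/10.0) = ln(1.1527) / ln(5.3400)
  = 0.14213 / 1.67523 = 0.08484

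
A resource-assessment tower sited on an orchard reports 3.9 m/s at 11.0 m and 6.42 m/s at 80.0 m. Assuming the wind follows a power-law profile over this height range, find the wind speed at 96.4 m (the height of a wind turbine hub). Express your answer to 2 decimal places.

6.73 m/s

First find α: α = ln(V₂/V₁)/ln(z₂/z₁) = ln(6.42/3.9)/ln(80.0/11.0) = 0.49844/1.98413 = 0.2512
Extrapolate from 80.0 m to 96.4 m: V₃ = 6.42 × (96.4/80.0)^0.2512 = 6.42 × 1.0480 = 6.7279 m/s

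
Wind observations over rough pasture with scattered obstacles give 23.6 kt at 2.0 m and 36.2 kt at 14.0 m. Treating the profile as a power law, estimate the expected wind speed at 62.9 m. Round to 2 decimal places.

50.37 kt

First find α: α = ln(V₂/V₁)/ln(z₂/z₁) = ln(36.2/23.6)/ln(14.0/2.0) = 0.42781/1.94591 = 0.2199
Extrapolate from 14.0 m to 62.9 m: V₃ = 36.2 × (62.9/14.0)^0.2199 = 36.2 × 1.3914 = 50.3694 kt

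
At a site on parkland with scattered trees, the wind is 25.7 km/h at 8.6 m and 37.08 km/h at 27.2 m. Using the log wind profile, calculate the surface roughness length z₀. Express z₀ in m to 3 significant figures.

Log law: V(z) ∝ ln(z/z₀). With r = V₁/V₂ = 25.7/37.08 = 0.69310,
r · ln(z₂/z₀) = ln(z₁/z₀) ⇒ ln z₀ = (ln z₁ − r·ln z₂)/(1 − r)
ln z₀ = (2.15176 − 0.69310×3.30322) / 0.30690 = -0.4486
z₀ = exp(-0.4486) = 0.6385 m

z₀ ≈ 0.639 m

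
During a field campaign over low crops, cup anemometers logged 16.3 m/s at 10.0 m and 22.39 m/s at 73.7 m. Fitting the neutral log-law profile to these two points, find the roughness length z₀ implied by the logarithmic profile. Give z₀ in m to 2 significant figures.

Log law: V(z) ∝ ln(z/z₀). With r = V₁/V₂ = 16.3/22.39 = 0.72800,
r · ln(z₂/z₀) = ln(z₁/z₀) ⇒ ln z₀ = (ln z₁ − r·ln z₂)/(1 − r)
ln z₀ = (2.30259 − 0.72800×4.30000) / 0.27200 = -3.0435
z₀ = exp(-3.0435) = 0.04767 m

z₀ ≈ 0.048 m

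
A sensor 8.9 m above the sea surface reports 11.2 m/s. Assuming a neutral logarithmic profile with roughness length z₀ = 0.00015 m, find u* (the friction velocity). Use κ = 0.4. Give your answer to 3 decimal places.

u* ≈ 0.408 m/s

Log law: V(z) = (u*/κ) · ln(z/z₀) ⇒ u* = κ · V / ln(z/z₀)
u* = 0.4 × 11.2 / ln(8.9/0.00015) = 0.4 × 11.2 / 10.9909
   = 4.4800 / 10.9909 = 0.4076 m/s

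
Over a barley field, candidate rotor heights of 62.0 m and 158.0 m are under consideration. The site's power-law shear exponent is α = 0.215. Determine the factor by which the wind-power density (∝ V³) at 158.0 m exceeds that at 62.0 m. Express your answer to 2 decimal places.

Speed ratio: V_B/V_A = (z_B/z_A)^α = (158.0/62.0)^0.215 = (2.5484)^0.215 = 1.22278
Power-density ratio: P_B/P_A = (V_B/V_A)³ = (1.22278)³ = 1.82827

1.83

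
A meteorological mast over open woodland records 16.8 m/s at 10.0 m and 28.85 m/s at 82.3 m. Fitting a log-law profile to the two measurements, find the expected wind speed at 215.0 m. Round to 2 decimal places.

Log law: V ∝ ln(z/z₀). From the pair, with r = V₁/V₂ = 0.58232,
ln z₀ = (ln z₁ − r·ln z₂)/(1 − r) = (2.3026 − 0.58232×4.4104)/0.41768 = -0.6361 → z₀ = 0.5294 m
V₃ = V₁ · ln(z₃/z₀)/ln(z₁/z₀) = 16.8 × 6.0067/2.9387 = 34.3397 m/s

34.34 m/s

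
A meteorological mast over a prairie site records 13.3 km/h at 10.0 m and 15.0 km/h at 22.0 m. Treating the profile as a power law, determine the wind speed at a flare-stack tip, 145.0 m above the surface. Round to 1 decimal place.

First find α: α = ln(V₂/V₁)/ln(z₂/z₁) = ln(15.0/13.3)/ln(22.0/10.0) = 0.12029/0.78846 = 0.1526
Extrapolate from 22.0 m to 145.0 m: V₃ = 15.0 × (145.0/22.0)^0.1526 = 15.0 × 1.3333 = 19.9999 km/h

20.0 km/h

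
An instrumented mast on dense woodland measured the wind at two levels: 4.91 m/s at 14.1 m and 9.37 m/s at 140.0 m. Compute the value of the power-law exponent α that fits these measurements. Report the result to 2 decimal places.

α ≈ 0.28

Power law: V₂/V₁ = (z₂/z₁)^α ⇒ α = ln(V₂/V₁) / ln(z₂/z₁)
α = ln(9.37/4.91) / ln(140.0/14.1) = ln(1.9084) / ln(9.9291)
  = 0.64624 / 2.29547 = 0.28153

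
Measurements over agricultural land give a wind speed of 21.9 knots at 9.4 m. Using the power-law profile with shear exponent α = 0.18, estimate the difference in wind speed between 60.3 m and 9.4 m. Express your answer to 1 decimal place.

Power law: V₂ = V₁ · (z₂/z₁)^α = 21.9 × (6.4149)^0.18 = 30.6012 knots
ΔV = 30.6012 − 21.9 = 8.7012 knots

8.7 knots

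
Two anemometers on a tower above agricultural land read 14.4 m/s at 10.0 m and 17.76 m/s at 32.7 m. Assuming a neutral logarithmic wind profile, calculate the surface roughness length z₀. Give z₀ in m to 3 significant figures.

z₀ ≈ 0.0623 m

Log law: V(z) ∝ ln(z/z₀). With r = V₁/V₂ = 14.4/17.76 = 0.81081,
r · ln(z₂/z₀) = ln(z₁/z₀) ⇒ ln z₀ = (ln z₁ − r·ln z₂)/(1 − r)
ln z₀ = (2.30259 − 0.81081×3.48738) / 0.18919 = -2.7751
z₀ = exp(-2.7751) = 0.06234 m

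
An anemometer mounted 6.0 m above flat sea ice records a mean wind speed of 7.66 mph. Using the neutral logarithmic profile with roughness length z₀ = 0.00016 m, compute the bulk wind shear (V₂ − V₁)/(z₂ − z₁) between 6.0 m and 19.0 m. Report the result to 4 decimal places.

Log law: V₂ = V₁ · ln(z₂/z₀)/ln(z₁/z₀) = 7.66 × 11.6848/10.5321 = 8.4983 mph
ΔV/Δz = (8.4983 − 7.66)/(19.0 − 6.0) = 0.8383/13.0000 = 0.06449 mph/m

0.0645 mph/m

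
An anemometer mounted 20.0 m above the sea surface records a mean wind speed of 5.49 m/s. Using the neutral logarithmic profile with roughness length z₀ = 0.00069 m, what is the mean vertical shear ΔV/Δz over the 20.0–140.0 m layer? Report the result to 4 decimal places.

0.0087 m/s/m

Log law: V₂ = V₁ · ln(z₂/z₀)/ln(z₁/z₀) = 5.49 × 12.2205/10.2746 = 6.5298 m/s
ΔV/Δz = (6.5298 − 5.49)/(140.0 − 20.0) = 1.0398/120.0000 = 0.00866 m/s/m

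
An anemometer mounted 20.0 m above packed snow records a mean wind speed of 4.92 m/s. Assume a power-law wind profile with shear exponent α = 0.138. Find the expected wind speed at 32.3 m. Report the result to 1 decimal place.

Power-law profile: V₂ = V₁ · (z₂/z₁)^α
V₂ = 4.92 × (32.3/20.0)^0.138 = 4.92 × (1.6150)^0.138
    = 4.92 × 1.0684 = 5.2565 m/s

5.3 m/s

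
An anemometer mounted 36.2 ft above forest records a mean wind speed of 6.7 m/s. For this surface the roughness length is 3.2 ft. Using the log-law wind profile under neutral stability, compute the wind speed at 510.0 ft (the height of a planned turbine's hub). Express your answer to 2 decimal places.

Log law: V(z) ∝ ln(z/z₀), so V₂/V₁ = ln(z₂/z₀) / ln(z₁/z₀).
ln(510.0/3.2) = 5.0713, ln(36.2/3.2) = 2.4259
V₂ = 6.7 × 5.0713/2.4259 = 6.7 × 2.0905 = 14.0061 m/s

14.01 m/s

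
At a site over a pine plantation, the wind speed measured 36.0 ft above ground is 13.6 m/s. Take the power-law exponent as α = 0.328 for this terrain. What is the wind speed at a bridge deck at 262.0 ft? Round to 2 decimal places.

26.08 m/s

Power-law profile: V₂ = V₁ · (z₂/z₁)^α
V₂ = 13.6 × (262.0/36.0)^0.328 = 13.6 × (7.2778)^0.328
    = 13.6 × 1.9175 = 26.0780 m/s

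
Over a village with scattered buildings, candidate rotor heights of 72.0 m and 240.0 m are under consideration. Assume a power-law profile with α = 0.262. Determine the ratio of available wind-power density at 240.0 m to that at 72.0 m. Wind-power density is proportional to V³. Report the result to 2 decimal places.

2.58

Speed ratio: V_B/V_A = (z_B/z_A)^α = (240.0/72.0)^0.262 = (3.3333)^0.262 = 1.37086
Power-density ratio: P_B/P_A = (V_B/V_A)³ = (1.37086)³ = 2.57622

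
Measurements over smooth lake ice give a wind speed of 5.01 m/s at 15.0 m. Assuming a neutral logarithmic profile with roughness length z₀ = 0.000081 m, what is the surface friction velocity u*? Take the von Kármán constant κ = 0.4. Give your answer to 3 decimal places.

u* ≈ 0.165 m/s

Log law: V(z) = (u*/κ) · ln(z/z₀) ⇒ u* = κ · V / ln(z/z₀)
u* = 0.4 × 5.01 / ln(15.0/0.000081) = 0.4 × 5.01 / 12.1291
   = 2.0040 / 12.1291 = 0.1652 m/s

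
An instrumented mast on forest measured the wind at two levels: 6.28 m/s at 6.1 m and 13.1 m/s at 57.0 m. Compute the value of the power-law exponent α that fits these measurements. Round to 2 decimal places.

α ≈ 0.33

Power law: V₂/V₁ = (z₂/z₁)^α ⇒ α = ln(V₂/V₁) / ln(z₂/z₁)
α = ln(13.1/6.28) / ln(57.0/6.1) = ln(2.0860) / ln(9.3443)
  = 0.73524 / 2.23476 = 0.32900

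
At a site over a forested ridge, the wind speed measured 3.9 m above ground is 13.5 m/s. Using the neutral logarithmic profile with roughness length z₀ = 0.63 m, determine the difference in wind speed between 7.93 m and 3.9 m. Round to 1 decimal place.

5.3 m/s

Log law: V₂ = V₁ · ln(z₂/z₀)/ln(z₁/z₀) = 13.5 × 2.5327/1.8230 = 18.7554 m/s
ΔV = 18.7554 − 13.5 = 5.2554 m/s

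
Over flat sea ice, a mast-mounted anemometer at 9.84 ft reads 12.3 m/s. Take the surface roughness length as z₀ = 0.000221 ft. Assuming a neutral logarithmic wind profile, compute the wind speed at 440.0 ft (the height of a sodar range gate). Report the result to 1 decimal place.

16.7 m/s

Log law: V(z) ∝ ln(z/z₀), so V₂/V₁ = ln(z₂/z₀) / ln(z₁/z₀).
ln(440.0/0.000221) = 14.5041, ln(9.84/0.000221) = 10.7038
V₂ = 12.3 × 14.5041/10.7038 = 12.3 × 1.3550 = 16.6670 m/s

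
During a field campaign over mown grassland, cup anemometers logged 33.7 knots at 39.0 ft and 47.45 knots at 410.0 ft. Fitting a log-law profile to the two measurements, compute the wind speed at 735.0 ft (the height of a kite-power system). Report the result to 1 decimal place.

Log law: V ∝ ln(z/z₀). From the pair, with r = V₁/V₂ = 0.71022,
ln z₀ = (ln z₁ − r·ln z₂)/(1 − r) = (3.6636 − 0.71022×6.0162)/0.28978 = -2.1024 → z₀ = 0.1222 ft
V₃ = V₁ · ln(z₃/z₀)/ln(z₁/z₀) = 33.7 × 8.7023/5.7660 = 50.8616 knots

50.9 knots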